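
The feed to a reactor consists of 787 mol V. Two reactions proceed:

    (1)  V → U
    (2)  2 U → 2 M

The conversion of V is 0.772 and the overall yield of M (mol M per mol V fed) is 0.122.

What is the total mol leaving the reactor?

787 mol

Conversion of V: V consumed = 1ξ₁ = 0.772 × 787 → ξ₁ = 607.6 mol.
Yield of M: 2ξ₂ / 787 = 0.122 → ξ₂ = 48.01 mol.
Outlet amounts (n = n₀ + Σ ν·ξ):
  V: 787 − 1(607.6) = 179.4
  U: 0 + 1(607.6) − 2(48.01) = 511.5
  M: 0 + 2(48.01) = 96.01
Total out = 179.4 + 511.5 + 96.01 = 787 mol.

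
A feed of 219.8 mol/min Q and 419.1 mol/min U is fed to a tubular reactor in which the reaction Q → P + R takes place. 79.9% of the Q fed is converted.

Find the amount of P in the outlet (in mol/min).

Q reacted = 0.799 × 219.8 = 175.6 mol/min; ν_Q = −1, so ξ = 175.6/1 = 175.6 mol/min.
Outlet amounts (n = n₀ + ν ξ):
  Q: 219.8 − 1(175.6) = 44.18
  P: 0 + 1(175.6) = 175.6
  R: 0 + 1(175.6) = 175.6
  U: 419.1 (inert)

176 mol/min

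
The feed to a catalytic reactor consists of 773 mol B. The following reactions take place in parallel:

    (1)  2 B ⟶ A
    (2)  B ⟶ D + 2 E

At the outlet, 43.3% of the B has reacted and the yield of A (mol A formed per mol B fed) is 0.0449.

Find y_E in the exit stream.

0.418

Yield of A: 1ξ₁ / 773 = 0.0449 → ξ₁ = 34.71 mol.
Conversion of B: 2ξ₁ + 1ξ₂ = 0.433 × 773 = 334.7 → ξ₂ = 265.3 mol.
Outlet amounts (n = n₀ + Σ ν·ξ):
  B: 773 − 2(34.71) − 1(265.3) = 438.3
  A: 0 + 1(34.71) = 34.71
  D: 0 + 1(265.3) = 265.3
  E: 0 + 2(265.3) = 530.6
Total out = 1269 mol; y_E = 530.6 / 1269 = 0.4182.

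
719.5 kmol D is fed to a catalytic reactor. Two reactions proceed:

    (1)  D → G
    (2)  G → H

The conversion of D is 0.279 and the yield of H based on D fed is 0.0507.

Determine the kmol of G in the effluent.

164 kmol

Conversion of D: D consumed = 1ξ₁ = 0.279 × 719.5 → ξ₁ = 200.7 kmol.
Yield of H: 1ξ₂ / 719.5 = 0.0507 → ξ₂ = 36.48 kmol.
Outlet amounts (n = n₀ + Σ ν·ξ):
  D: 719.5 − 1(200.7) = 518.8
  G: 0 + 1(200.7) − 1(36.48) = 164.3
  H: 0 + 1(36.48) = 36.48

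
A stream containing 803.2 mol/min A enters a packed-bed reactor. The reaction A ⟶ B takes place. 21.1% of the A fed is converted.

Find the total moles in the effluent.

803 mol/min

A reacted = 0.211 × 803.2 = 169.5 mol/min; ν_A = −1, so ξ = 169.5/1 = 169.5 mol/min.
Outlet amounts (n = n₀ + ν ξ):
  A: 803.2 − 1(169.5) = 633.7
  B: 0 + 1(169.5) = 169.5
Total out = 633.7 + 169.5 = 803.2 mol/min.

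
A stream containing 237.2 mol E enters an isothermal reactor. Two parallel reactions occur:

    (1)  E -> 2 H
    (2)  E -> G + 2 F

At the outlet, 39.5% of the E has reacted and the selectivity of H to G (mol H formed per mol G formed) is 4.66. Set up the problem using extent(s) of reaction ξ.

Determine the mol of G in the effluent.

28.1 mol

Conversion of E: E consumed = 0.395 × 237.2 = 93.69 mol = 1ξ₁ + 1ξ₂.
Selectivity: 2ξ₁ / (1ξ₂) = 4.66 → ξ₁ = 2.33 ξ₂.
Substitute: (1·2.33 + 1) ξ₂ = 93.69 → ξ₂ = 28.14 mol, ξ₁ = 65.56 mol.
Outlet amounts (n = n₀ + Σ ν·ξ):
  E: 237.2 − 1(65.56) − 1(28.14) = 143.5
  H: 0 + 2(65.56) = 131.1
  G: 0 + 1(28.14) = 28.14
  F: 0 + 2(28.14) = 56.27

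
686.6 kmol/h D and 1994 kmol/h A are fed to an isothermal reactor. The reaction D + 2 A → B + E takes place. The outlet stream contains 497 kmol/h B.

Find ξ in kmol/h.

ξ = 497 kmol/h

For B: n = n₀ + 1ξ → 497 = 0 + 1ξ, giving ξ = 497 kmol/h.
Outlet amounts (n = n₀ + ν ξ):
  D: 686.6 − 1(497) = 189.6
  A: 1994 − 2(497) = 1000
  B: 0 + 1(497) = 497
  E: 0 + 1(497) = 497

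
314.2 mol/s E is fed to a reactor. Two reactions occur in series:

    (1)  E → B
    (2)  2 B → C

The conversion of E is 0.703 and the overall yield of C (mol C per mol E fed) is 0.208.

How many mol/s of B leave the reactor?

90.2 mol/s

Conversion of E: E consumed = 1ξ₁ = 0.703 × 314.2 → ξ₁ = 220.9 mol/s.
Yield of C: 1ξ₂ / 314.2 = 0.208 → ξ₂ = 65.35 mol/s.
Outlet amounts (n = n₀ + Σ ν·ξ):
  E: 314.2 − 1(220.9) = 93.32
  B: 0 + 1(220.9) − 2(65.35) = 90.18
  C: 0 + 1(65.35) = 65.35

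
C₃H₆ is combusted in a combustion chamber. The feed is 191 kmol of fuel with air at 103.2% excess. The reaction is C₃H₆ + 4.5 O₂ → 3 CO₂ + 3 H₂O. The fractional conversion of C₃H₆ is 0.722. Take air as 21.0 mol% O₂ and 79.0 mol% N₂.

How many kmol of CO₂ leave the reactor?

Stoichiometric O₂ = 4.5 × 191 = 859.5 kmol; O₂ fed = 859.5 × 2.032 = 1747 kmol.
N₂ fed = 1747 × 79/21 = 6570 kmol.
Fuel reacted = 0.722 × 191 → ξ = 137.9 kmol.
Outlet (n = n₀ + ν ξ):
  C₃H₆: 191 − 1(137.9) = 53.1
  O₂: 1747 − 4.5(137.9) = 1126
  N₂: 6570 (inert)
  CO₂: 0 + 3(137.9) = 413.7
  H₂O: 0 + 3(137.9) = 413.7

414 kmol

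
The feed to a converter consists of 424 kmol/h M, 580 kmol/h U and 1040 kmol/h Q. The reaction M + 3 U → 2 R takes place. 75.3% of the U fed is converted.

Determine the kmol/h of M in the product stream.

278 kmol/h

U reacted = 0.753 × 580 = 436.7 kmol/h; ν_U = −3, so ξ = 436.7/3 = 145.6 kmol/h.
Outlet amounts (n = n₀ + ν ξ):
  M: 424 − 1(145.6) = 278.4
  U: 580 − 3(145.6) = 143.3
  R: 0 + 2(145.6) = 291.2
  Q: 1040 (inert)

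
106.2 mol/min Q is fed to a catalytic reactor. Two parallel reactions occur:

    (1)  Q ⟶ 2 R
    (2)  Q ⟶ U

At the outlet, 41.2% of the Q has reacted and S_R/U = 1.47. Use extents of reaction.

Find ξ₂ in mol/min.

Conversion of Q: Q consumed = 0.412 × 106.2 = 43.75 mol/min = 1ξ₁ + 1ξ₂.
Selectivity: 2ξ₁ / (1ξ₂) = 1.47 → ξ₁ = 0.735 ξ₂.
Substitute: (1·0.735 + 1) ξ₂ = 43.75 → ξ₂ = 25.22 mol/min, ξ₁ = 18.54 mol/min.
Outlet amounts (n = n₀ + Σ ν·ξ):
  Q: 106.2 − 1(18.54) − 1(25.22) = 62.45
  R: 0 + 2(18.54) = 37.07
  U: 0 + 1(25.22) = 25.22

ξ₂ = 25.2 mol/min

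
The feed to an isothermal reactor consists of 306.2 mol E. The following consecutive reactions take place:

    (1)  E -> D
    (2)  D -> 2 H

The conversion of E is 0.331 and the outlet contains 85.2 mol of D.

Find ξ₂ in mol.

Conversion of E: E consumed = 1ξ₁ = 0.331 × 306.2 → ξ₁ = 101.4 mol.
D balance: n_D = 0 + 1ξ₁ − 1ξ₂ = 85.2 → ξ₂ = (1·101.4 − 85.2)/1 = 16.15 mol.
Outlet amounts (n = n₀ + Σ ν·ξ):
  E: 306.2 − 1(101.4) = 204.8
  D: 0 + 1(101.4) − 1(16.15) = 85.2
  H: 0 + 2(16.15) = 32.3

ξ₂ = 16.2 mol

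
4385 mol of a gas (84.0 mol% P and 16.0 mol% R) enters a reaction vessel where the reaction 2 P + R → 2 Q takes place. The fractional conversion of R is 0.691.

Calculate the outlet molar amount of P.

R reacted = 0.691 × 701.6 = 484.8 mol; ν_R = −1, so ξ = 484.8/1 = 484.8 mol.
Outlet amounts (n = n₀ + ν ξ):
  P: 3683 − 2(484.8) = 2714
  R: 701.6 − 1(484.8) = 216.8
  Q: 0 + 2(484.8) = 969.6

2710 mol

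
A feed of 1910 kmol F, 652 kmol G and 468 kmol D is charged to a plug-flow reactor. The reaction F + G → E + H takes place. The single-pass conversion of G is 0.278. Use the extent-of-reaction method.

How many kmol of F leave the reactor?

G reacted = 0.278 × 652 = 181.3 kmol; ν_G = −1, so ξ = 181.3/1 = 181.3 kmol.
Outlet amounts (n = n₀ + ν ξ):
  F: 1910 − 1(181.3) = 1729
  G: 652 − 1(181.3) = 470.7
  E: 0 + 1(181.3) = 181.3
  H: 0 + 1(181.3) = 181.3
  D: 468 (inert)

1730 kmol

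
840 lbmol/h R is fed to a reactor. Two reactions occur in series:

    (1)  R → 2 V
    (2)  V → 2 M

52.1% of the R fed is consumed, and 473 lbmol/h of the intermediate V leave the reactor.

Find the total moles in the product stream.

Conversion of R: R consumed = 1ξ₁ = 0.521 × 840 → ξ₁ = 437.6 lbmol/h.
V balance: n_V = 0 + 2ξ₁ − 1ξ₂ = 473 → ξ₂ = (2·437.6 − 473)/1 = 402.3 lbmol/h.
Outlet amounts (n = n₀ + Σ ν·ξ):
  R: 840 − 1(437.6) = 402.4
  V: 0 + 2(437.6) − 1(402.3) = 473
  M: 0 + 2(402.3) = 804.6
Total out = 402.4 + 473 + 804.6 = 1680 lbmol/h.

1680 lbmol/h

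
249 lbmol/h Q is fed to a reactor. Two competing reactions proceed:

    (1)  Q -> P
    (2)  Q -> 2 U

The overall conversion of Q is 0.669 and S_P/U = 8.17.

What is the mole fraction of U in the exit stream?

Conversion of Q: Q consumed = 0.669 × 249 = 166.6 lbmol/h = 1ξ₁ + 1ξ₂.
Selectivity: 1ξ₁ / (2ξ₂) = 8.17 → ξ₁ = 16.34 ξ₂.
Substitute: (1·16.34 + 1) ξ₂ = 166.6 → ξ₂ = 9.607 lbmol/h, ξ₁ = 157 lbmol/h.
Outlet amounts (n = n₀ + Σ ν·ξ):
  Q: 249 − 1(157) − 1(9.607) = 82.42
  P: 0 + 1(157) = 157
  U: 0 + 2(9.607) = 19.21
Total out = 258.6 lbmol/h; y_U = 19.21 / 258.6 = 0.0743.

0.0743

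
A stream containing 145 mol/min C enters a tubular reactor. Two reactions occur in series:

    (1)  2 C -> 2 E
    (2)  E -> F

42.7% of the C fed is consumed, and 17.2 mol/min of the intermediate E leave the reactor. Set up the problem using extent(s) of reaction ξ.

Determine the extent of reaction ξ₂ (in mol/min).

ξ₂ = 44.7 mol/min

Conversion of C: C consumed = 2ξ₁ = 0.427 × 145 → ξ₁ = 30.96 mol/min.
E balance: n_E = 0 + 2ξ₁ − 1ξ₂ = 17.2 → ξ₂ = (2·30.96 − 17.2)/1 = 44.72 mol/min.
Outlet amounts (n = n₀ + Σ ν·ξ):
  C: 145 − 2(30.96) = 83.09
  E: 0 + 2(30.96) − 1(44.72) = 17.2
  F: 0 + 1(44.72) = 44.72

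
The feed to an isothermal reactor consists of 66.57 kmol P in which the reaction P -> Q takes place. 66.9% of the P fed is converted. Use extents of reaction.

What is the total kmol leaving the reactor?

66.6 kmol

P reacted = 0.669 × 66.57 = 44.54 kmol; ν_P = −1, so ξ = 44.54/1 = 44.54 kmol.
Outlet amounts (n = n₀ + ν ξ):
  P: 66.57 − 1(44.54) = 22.03
  Q: 0 + 1(44.54) = 44.54
Total out = 22.03 + 44.54 = 66.57 kmol.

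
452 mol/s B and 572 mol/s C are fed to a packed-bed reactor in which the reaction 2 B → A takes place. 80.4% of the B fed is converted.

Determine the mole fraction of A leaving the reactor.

0.216

B reacted = 0.804 × 452 = 363.4 mol/s; ν_B = −2, so ξ = 363.4/2 = 181.7 mol/s.
Outlet amounts (n = n₀ + ν ξ):
  B: 452 − 2(181.7) = 88.59
  A: 0 + 1(181.7) = 181.7
  C: 572 (inert)
Total out = 842.3 mol/s; y_A = 181.7 / 842.3 = 0.2157.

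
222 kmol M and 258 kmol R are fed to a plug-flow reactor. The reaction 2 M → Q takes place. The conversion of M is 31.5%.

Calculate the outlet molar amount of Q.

35 kmol

M reacted = 0.315 × 222 = 69.93 kmol; ν_M = −2, so ξ = 69.93/2 = 34.97 kmol.
Outlet amounts (n = n₀ + ν ξ):
  M: 222 − 2(34.97) = 152.1
  Q: 0 + 1(34.97) = 34.97
  R: 258 (inert)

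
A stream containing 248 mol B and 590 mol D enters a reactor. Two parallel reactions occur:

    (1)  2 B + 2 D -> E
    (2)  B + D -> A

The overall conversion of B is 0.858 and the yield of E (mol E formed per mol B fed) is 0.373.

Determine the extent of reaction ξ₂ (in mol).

Yield of E: 1ξ₁ / 248 = 0.373 → ξ₁ = 92.5 mol.
Conversion of B: 2ξ₁ + 1ξ₂ = 0.858 × 248 = 212.8 → ξ₂ = 27.78 mol.
Outlet amounts (n = n₀ + Σ ν·ξ):
  B: 248 − 2(92.5) − 1(27.78) = 35.22
  D: 590 − 2(92.5) − 1(27.78) = 377.2
  E: 0 + 1(92.5) = 92.5
  A: 0 + 1(27.78) = 27.78

ξ₂ = 27.8 mol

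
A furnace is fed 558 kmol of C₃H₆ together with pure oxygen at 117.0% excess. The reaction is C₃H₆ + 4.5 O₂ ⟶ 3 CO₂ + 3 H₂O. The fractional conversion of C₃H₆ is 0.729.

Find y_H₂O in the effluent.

Stoichiometric O₂ = 4.5 × 558 = 2511 kmol; O₂ fed = 2511 × 2.170 = 5449 kmol.
Fuel reacted = 0.729 × 558 → ξ = 406.8 kmol.
Outlet (n = n₀ + ν ξ):
  C₃H₆: 558 − 1(406.8) = 151.2
  O₂: 5449 − 4.5(406.8) = 3618
  CO₂: 0 + 3(406.8) = 1220
  H₂O: 0 + 3(406.8) = 1220
Total out = 6210 kmol; y_H₂O = 1220 / 6210 = 0.1965.

0.197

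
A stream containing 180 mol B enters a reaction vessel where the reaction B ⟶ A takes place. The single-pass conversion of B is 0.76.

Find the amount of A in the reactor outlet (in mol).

B reacted = 0.76 × 180 = 136.8 mol; ν_B = −1, so ξ = 136.8/1 = 136.8 mol.
Outlet amounts (n = n₀ + ν ξ):
  B: 180 − 1(136.8) = 43.2
  A: 0 + 1(136.8) = 136.8

137 mol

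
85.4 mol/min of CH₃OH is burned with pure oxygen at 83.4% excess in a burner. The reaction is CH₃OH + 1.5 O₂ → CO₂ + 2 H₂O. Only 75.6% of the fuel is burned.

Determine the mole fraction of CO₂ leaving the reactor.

Stoichiometric O₂ = 1.5 × 85.4 = 128.1 mol/min; O₂ fed = 128.1 × 1.834 = 234.9 mol/min.
Fuel reacted = 0.756 × 85.4 → ξ = 64.56 mol/min.
Outlet (n = n₀ + ν ξ):
  CH₃OH: 85.4 − 1(64.56) = 20.84
  O₂: 234.9 − 1.5(64.56) = 138.1
  CO₂: 0 + 1(64.56) = 64.56
  H₂O: 0 + 2(64.56) = 129.1
Total out = 352.6 mol/min; y_CO₂ = 64.56 / 352.6 = 0.1831.

0.183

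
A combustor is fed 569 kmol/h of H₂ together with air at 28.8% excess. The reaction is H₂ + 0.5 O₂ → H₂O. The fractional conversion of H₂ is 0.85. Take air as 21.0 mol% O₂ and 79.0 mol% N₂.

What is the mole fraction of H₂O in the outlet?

Stoichiometric O₂ = 0.5 × 569 = 284.5 kmol/h; O₂ fed = 284.5 × 1.288 = 366.4 kmol/h.
N₂ fed = 366.4 × 79/21 = 1378 kmol/h.
Fuel reacted = 0.85 × 569 → ξ = 483.6 kmol/h.
Outlet (n = n₀ + ν ξ):
  H₂: 569 − 1(483.6) = 85.35
  O₂: 366.4 − 0.5(483.6) = 124.6
  N₂: 1378 (inert)
  H₂O: 0 + 1(483.6) = 483.6
Total out = 2072 kmol/h; y_H₂O = 483.6 / 2072 = 0.2334.

0.233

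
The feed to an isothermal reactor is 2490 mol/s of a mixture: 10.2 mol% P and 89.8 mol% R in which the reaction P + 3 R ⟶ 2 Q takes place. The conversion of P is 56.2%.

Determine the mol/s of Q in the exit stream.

285 mol/s

P reacted = 0.562 × 254 = 142.7 mol/s; ν_P = −1, so ξ = 142.7/1 = 142.7 mol/s.
Outlet amounts (n = n₀ + ν ξ):
  P: 254 − 1(142.7) = 111.2
  R: 2236 − 3(142.7) = 1808
  Q: 0 + 2(142.7) = 285.5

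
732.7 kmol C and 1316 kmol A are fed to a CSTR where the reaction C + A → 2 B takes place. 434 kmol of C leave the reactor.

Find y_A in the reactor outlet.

For C: n = n₀ − 1ξ → 434 = 732.7 − 1ξ, giving ξ = 298.7 kmol.
Outlet amounts (n = n₀ + ν ξ):
  C: 732.7 − 1(298.7) = 434
  A: 1316 − 1(298.7) = 1017
  B: 0 + 2(298.7) = 597.4
Total out = 2049 kmol; y_A = 1017 / 2049 = 0.4966.

0.497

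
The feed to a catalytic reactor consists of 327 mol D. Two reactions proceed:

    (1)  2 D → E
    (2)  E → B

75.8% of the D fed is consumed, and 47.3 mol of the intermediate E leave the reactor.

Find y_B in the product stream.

0.377

Conversion of D: D consumed = 2ξ₁ = 0.758 × 327 → ξ₁ = 123.9 mol.
E balance: n_E = 0 + 1ξ₁ − 1ξ₂ = 47.3 → ξ₂ = (1·123.9 − 47.3)/1 = 76.63 mol.
Outlet amounts (n = n₀ + Σ ν·ξ):
  D: 327 − 2(123.9) = 79.13
  E: 0 + 1(123.9) − 1(76.63) = 47.3
  B: 0 + 1(76.63) = 76.63
Total out = 203.1 mol; y_B = 76.63 / 203.1 = 0.3774.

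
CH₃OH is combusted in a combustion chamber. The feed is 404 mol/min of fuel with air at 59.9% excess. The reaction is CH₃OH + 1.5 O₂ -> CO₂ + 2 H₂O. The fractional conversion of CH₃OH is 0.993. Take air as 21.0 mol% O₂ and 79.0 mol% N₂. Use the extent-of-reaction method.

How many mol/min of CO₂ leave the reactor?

401 mol/min

Stoichiometric O₂ = 1.5 × 404 = 606 mol/min; O₂ fed = 606 × 1.599 = 969 mol/min.
N₂ fed = 969 × 79/21 = 3645 mol/min.
Fuel reacted = 0.993 × 404 → ξ = 401.2 mol/min.
Outlet (n = n₀ + ν ξ):
  CH₃OH: 404 − 1(401.2) = 2.828
  O₂: 969 − 1.5(401.2) = 367.2
  N₂: 3645 (inert)
  CO₂: 0 + 1(401.2) = 401.2
  H₂O: 0 + 2(401.2) = 802.3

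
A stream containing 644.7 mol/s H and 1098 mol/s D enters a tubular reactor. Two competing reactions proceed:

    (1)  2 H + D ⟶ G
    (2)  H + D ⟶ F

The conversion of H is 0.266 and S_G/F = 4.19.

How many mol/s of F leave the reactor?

18.3 mol/s

Conversion of H: H consumed = 0.266 × 644.7 = 171.5 mol/s = 2ξ₁ + 1ξ₂.
Selectivity: 1ξ₁ / (1ξ₂) = 4.19 → ξ₁ = 4.19 ξ₂.
Substitute: (2·4.19 + 1) ξ₂ = 171.5 → ξ₂ = 18.28 mol/s, ξ₁ = 76.6 mol/s.
Outlet amounts (n = n₀ + Σ ν·ξ):
  H: 644.7 − 2(76.6) − 1(18.28) = 473.2
  D: 1098 − 1(76.6) − 1(18.28) = 1003
  G: 0 + 1(76.6) = 76.6
  F: 0 + 1(18.28) = 18.28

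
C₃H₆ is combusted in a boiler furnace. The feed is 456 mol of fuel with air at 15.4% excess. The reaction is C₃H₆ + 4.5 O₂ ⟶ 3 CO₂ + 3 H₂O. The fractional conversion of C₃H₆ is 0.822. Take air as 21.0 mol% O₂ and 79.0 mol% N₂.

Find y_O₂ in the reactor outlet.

0.0572

Stoichiometric O₂ = 4.5 × 456 = 2052 mol; O₂ fed = 2052 × 1.154 = 2368 mol.
N₂ fed = 2368 × 79/21 = 8908 mol.
Fuel reacted = 0.822 × 456 → ξ = 374.8 mol.
Outlet (n = n₀ + ν ξ):
  C₃H₆: 456 − 1(374.8) = 81.17
  O₂: 2368 − 4.5(374.8) = 681.3
  N₂: 8908 (inert)
  CO₂: 0 + 3(374.8) = 1124
  H₂O: 0 + 3(374.8) = 1124
Total out = 11920 mol; y_O₂ = 681.3 / 11920 = 0.05715.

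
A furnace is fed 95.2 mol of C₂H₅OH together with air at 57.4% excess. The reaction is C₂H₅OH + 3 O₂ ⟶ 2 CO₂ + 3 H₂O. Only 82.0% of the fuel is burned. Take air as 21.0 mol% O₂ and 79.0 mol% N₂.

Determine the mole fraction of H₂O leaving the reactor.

0.101

Stoichiometric O₂ = 3 × 95.2 = 285.6 mol; O₂ fed = 285.6 × 1.574 = 449.5 mol.
N₂ fed = 449.5 × 79/21 = 1691 mol.
Fuel reacted = 0.82 × 95.2 → ξ = 78.06 mol.
Outlet (n = n₀ + ν ξ):
  C₂H₅OH: 95.2 − 1(78.06) = 17.14
  O₂: 449.5 − 3(78.06) = 215.3
  N₂: 1691 (inert)
  CO₂: 0 + 2(78.06) = 156.1
  H₂O: 0 + 3(78.06) = 234.2
Total out = 2314 mol; y_H₂O = 234.2 / 2314 = 0.1012.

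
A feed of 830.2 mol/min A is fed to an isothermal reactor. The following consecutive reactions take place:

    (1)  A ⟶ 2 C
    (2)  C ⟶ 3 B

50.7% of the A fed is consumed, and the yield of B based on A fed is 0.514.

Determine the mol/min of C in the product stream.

Conversion of A: A consumed = 1ξ₁ = 0.507 × 830.2 → ξ₁ = 420.9 mol/min.
Yield of B: 3ξ₂ / 830.2 = 0.514 → ξ₂ = 142.2 mol/min.
Outlet amounts (n = n₀ + Σ ν·ξ):
  A: 830.2 − 1(420.9) = 409.3
  C: 0 + 2(420.9) − 1(142.2) = 699.6
  B: 0 + 3(142.2) = 426.7

700 mol/min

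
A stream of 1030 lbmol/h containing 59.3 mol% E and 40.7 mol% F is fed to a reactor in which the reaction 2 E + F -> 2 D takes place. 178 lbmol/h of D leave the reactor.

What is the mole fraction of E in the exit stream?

0.46

For D: n = n₀ + 2ξ → 178 = 0 + 2ξ, giving ξ = 89 lbmol/h.
Outlet amounts (n = n₀ + ν ξ):
  E: 610.8 − 2(89) = 432.8
  F: 419.2 − 1(89) = 330.2
  D: 0 + 2(89) = 178
Total out = 941 lbmol/h; y_E = 432.8 / 941 = 0.4599.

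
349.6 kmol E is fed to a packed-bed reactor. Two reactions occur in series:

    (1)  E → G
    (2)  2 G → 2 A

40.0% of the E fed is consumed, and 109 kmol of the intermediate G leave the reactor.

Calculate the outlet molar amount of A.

Conversion of E: E consumed = 1ξ₁ = 0.4 × 349.6 → ξ₁ = 139.8 kmol.
G balance: n_G = 0 + 1ξ₁ − 2ξ₂ = 109 → ξ₂ = (1·139.8 − 109)/2 = 15.42 kmol.
Outlet amounts (n = n₀ + Σ ν·ξ):
  E: 349.6 − 1(139.8) = 209.8
  G: 0 + 1(139.8) − 2(15.42) = 109
  A: 0 + 2(15.42) = 30.84

30.8 kmol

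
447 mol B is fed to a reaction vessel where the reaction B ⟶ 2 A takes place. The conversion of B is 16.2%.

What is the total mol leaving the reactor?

519 mol

B reacted = 0.162 × 447 = 72.41 mol; ν_B = −1, so ξ = 72.41/1 = 72.41 mol.
Outlet amounts (n = n₀ + ν ξ):
  B: 447 − 1(72.41) = 374.6
  A: 0 + 2(72.41) = 144.8
Total out = 374.6 + 144.8 = 519.4 mol.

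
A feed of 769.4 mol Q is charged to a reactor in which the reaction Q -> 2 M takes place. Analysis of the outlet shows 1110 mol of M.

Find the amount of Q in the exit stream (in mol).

For M: n = n₀ + 2ξ → 1110 = 0 + 2ξ, giving ξ = 555 mol.
Outlet amounts (n = n₀ + ν ξ):
  Q: 769.4 − 1(555) = 214.4
  M: 0 + 2(555) = 1110

214 mol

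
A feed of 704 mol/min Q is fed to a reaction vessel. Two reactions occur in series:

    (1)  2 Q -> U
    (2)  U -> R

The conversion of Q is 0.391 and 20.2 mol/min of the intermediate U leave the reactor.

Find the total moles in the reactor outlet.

566 mol/min

Conversion of Q: Q consumed = 2ξ₁ = 0.391 × 704 → ξ₁ = 137.6 mol/min.
U balance: n_U = 0 + 1ξ₁ − 1ξ₂ = 20.2 → ξ₂ = (1·137.6 − 20.2)/1 = 117.4 mol/min.
Outlet amounts (n = n₀ + Σ ν·ξ):
  Q: 704 − 2(137.6) = 428.7
  U: 0 + 1(137.6) − 1(117.4) = 20.2
  R: 0 + 1(117.4) = 117.4
Total out = 428.7 + 20.2 + 117.4 = 566.4 mol/min.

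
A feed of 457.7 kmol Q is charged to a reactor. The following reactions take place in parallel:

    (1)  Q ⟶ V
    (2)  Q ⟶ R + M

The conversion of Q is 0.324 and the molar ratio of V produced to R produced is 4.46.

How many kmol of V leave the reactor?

121 kmol

Conversion of Q: Q consumed = 0.324 × 457.7 = 148.3 kmol = 1ξ₁ + 1ξ₂.
Selectivity: 1ξ₁ / (1ξ₂) = 4.46 → ξ₁ = 4.46 ξ₂.
Substitute: (1·4.46 + 1) ξ₂ = 148.3 → ξ₂ = 27.16 kmol, ξ₁ = 121.1 kmol.
Outlet amounts (n = n₀ + Σ ν·ξ):
  Q: 457.7 − 1(121.1) − 1(27.16) = 309.4
  V: 0 + 1(121.1) = 121.1
  R: 0 + 1(27.16) = 27.16
  M: 0 + 1(27.16) = 27.16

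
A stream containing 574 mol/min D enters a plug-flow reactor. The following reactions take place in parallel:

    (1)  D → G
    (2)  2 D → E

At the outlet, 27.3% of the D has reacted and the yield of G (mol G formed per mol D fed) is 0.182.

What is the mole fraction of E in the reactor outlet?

Yield of G: 1ξ₁ / 574 = 0.182 → ξ₁ = 104.5 mol/min.
Conversion of D: 1ξ₁ + 2ξ₂ = 0.273 × 574 = 156.7 → ξ₂ = 26.12 mol/min.
Outlet amounts (n = n₀ + Σ ν·ξ):
  D: 574 − 1(104.5) − 2(26.12) = 417.3
  G: 0 + 1(104.5) = 104.5
  E: 0 + 1(26.12) = 26.12
Total out = 547.9 mol/min; y_E = 26.12 / 547.9 = 0.04767.

0.0477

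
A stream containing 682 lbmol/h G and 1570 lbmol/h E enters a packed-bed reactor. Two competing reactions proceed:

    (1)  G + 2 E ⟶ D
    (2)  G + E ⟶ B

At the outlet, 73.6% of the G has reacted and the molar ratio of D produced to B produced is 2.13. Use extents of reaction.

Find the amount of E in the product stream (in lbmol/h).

726 lbmol/h

Conversion of G: G consumed = 0.736 × 682 = 502 lbmol/h = 1ξ₁ + 1ξ₂.
Selectivity: 1ξ₁ / (1ξ₂) = 2.13 → ξ₁ = 2.13 ξ₂.
Substitute: (1·2.13 + 1) ξ₂ = 502 → ξ₂ = 160.4 lbmol/h, ξ₁ = 341.6 lbmol/h.
Outlet amounts (n = n₀ + Σ ν·ξ):
  G: 682 − 1(341.6) − 1(160.4) = 180
  E: 1570 − 2(341.6) − 1(160.4) = 726.5
  D: 0 + 1(341.6) = 341.6
  B: 0 + 1(160.4) = 160.4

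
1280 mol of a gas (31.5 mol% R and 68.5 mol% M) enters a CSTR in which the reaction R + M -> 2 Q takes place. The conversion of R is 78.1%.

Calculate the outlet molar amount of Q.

630 mol

R reacted = 0.781 × 403.2 = 314.9 mol; ν_R = −1, so ξ = 314.9/1 = 314.9 mol.
Outlet amounts (n = n₀ + ν ξ):
  R: 403.2 − 1(314.9) = 88.3
  M: 876.8 − 1(314.9) = 561.9
  Q: 0 + 2(314.9) = 629.8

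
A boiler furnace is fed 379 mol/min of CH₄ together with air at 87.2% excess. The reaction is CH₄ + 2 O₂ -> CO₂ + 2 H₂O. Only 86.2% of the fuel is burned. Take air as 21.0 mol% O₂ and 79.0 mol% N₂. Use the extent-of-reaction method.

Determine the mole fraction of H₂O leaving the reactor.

0.0916

Stoichiometric O₂ = 2 × 379 = 758 mol/min; O₂ fed = 758 × 1.872 = 1419 mol/min.
N₂ fed = 1419 × 79/21 = 5338 mol/min.
Fuel reacted = 0.862 × 379 → ξ = 326.7 mol/min.
Outlet (n = n₀ + ν ξ):
  CH₄: 379 − 1(326.7) = 52.3
  O₂: 1419 − 2(326.7) = 765.6
  N₂: 5338 (inert)
  CO₂: 0 + 1(326.7) = 326.7
  H₂O: 0 + 2(326.7) = 653.4
Total out = 7136 mol/min; y_H₂O = 653.4 / 7136 = 0.09156.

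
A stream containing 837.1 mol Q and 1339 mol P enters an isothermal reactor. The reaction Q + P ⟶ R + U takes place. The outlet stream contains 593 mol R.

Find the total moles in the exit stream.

2180 mol

For R: n = n₀ + 1ξ → 593 = 0 + 1ξ, giving ξ = 593 mol.
Outlet amounts (n = n₀ + ν ξ):
  Q: 837.1 − 1(593) = 244.1
  P: 1339 − 1(593) = 746
  R: 0 + 1(593) = 593
  U: 0 + 1(593) = 593
Total out = 244.1 + 746 + 593 + 593 = 2176 mol.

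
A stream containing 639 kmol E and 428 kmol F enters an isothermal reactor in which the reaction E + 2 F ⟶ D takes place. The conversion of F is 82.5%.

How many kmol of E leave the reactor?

462 kmol

F reacted = 0.825 × 428 = 353.1 kmol; ν_F = −2, so ξ = 353.1/2 = 176.5 kmol.
Outlet amounts (n = n₀ + ν ξ):
  E: 639 − 1(176.5) = 462.5
  F: 428 − 2(176.5) = 74.9
  D: 0 + 1(176.5) = 176.5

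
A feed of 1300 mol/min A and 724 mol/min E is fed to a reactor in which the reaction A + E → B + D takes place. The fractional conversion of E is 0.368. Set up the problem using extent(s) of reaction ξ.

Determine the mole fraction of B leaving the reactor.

E reacted = 0.368 × 724 = 266.4 mol/min; ν_E = −1, so ξ = 266.4/1 = 266.4 mol/min.
Outlet amounts (n = n₀ + ν ξ):
  A: 1300 − 1(266.4) = 1034
  E: 724 − 1(266.4) = 457.6
  B: 0 + 1(266.4) = 266.4
  D: 0 + 1(266.4) = 266.4
Total out = 2024 mol/min; y_B = 266.4 / 2024 = 0.1316.

0.132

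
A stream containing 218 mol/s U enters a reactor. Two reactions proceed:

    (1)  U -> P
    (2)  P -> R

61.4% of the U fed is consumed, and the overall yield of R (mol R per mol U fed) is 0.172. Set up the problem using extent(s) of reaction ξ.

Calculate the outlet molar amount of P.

Conversion of U: U consumed = 1ξ₁ = 0.614 × 218 → ξ₁ = 133.9 mol/s.
Yield of R: 1ξ₂ / 218 = 0.172 → ξ₂ = 37.5 mol/s.
Outlet amounts (n = n₀ + Σ ν·ξ):
  U: 218 − 1(133.9) = 84.15
  P: 0 + 1(133.9) − 1(37.5) = 96.36
  R: 0 + 1(37.5) = 37.5

96.4 mol/s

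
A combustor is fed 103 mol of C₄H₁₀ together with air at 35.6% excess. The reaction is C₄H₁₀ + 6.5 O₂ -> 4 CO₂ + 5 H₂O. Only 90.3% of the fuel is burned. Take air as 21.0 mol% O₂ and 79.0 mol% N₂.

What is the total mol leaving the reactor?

Stoichiometric O₂ = 6.5 × 103 = 669.5 mol; O₂ fed = 669.5 × 1.356 = 907.8 mol.
N₂ fed = 907.8 × 79/21 = 3415 mol.
Fuel reacted = 0.903 × 103 → ξ = 93.01 mol.
Outlet (n = n₀ + ν ξ):
  C₄H₁₀: 103 − 1(93.01) = 9.991
  O₂: 907.8 − 6.5(93.01) = 303.3
  N₂: 3415 (inert)
  CO₂: 0 + 4(93.01) = 372
  H₂O: 0 + 5(93.01) = 465
Total out = 9.991 + 303.3 + 3415 + 372 + 465 = 4566 mol.

4570 mol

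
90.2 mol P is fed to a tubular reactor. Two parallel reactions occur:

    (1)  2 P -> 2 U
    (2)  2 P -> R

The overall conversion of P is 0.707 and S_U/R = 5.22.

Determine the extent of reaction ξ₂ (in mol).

ξ₂ = 8.83 mol

Conversion of P: P consumed = 0.707 × 90.2 = 63.77 mol = 2ξ₁ + 2ξ₂.
Selectivity: 2ξ₁ / (1ξ₂) = 5.22 → ξ₁ = 2.61 ξ₂.
Substitute: (2·2.61 + 2) ξ₂ = 63.77 → ξ₂ = 8.833 mol, ξ₁ = 23.05 mol.
Outlet amounts (n = n₀ + Σ ν·ξ):
  P: 90.2 − 2(23.05) − 2(8.833) = 26.43
  U: 0 + 2(23.05) = 46.11
  R: 0 + 1(8.833) = 8.833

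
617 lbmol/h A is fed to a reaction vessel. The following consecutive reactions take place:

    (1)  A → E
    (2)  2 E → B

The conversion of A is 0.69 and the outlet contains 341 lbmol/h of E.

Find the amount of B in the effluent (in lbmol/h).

Conversion of A: A consumed = 1ξ₁ = 0.69 × 617 → ξ₁ = 425.7 lbmol/h.
E balance: n_E = 0 + 1ξ₁ − 2ξ₂ = 341 → ξ₂ = (1·425.7 − 341)/2 = 42.36 lbmol/h.
Outlet amounts (n = n₀ + Σ ν·ξ):
  A: 617 − 1(425.7) = 191.3
  E: 0 + 1(425.7) − 2(42.36) = 341
  B: 0 + 1(42.36) = 42.36

42.4 lbmol/h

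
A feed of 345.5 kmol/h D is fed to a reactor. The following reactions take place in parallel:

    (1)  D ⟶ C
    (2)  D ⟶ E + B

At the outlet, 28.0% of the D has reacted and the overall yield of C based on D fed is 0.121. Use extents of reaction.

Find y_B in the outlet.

Yield of C: 1ξ₁ / 345.5 = 0.121 → ξ₁ = 41.81 kmol/h.
Conversion of D: 1ξ₁ + 1ξ₂ = 0.28 × 345.5 = 96.74 → ξ₂ = 54.93 kmol/h.
Outlet amounts (n = n₀ + Σ ν·ξ):
  D: 345.5 − 1(41.81) − 1(54.93) = 248.8
  C: 0 + 1(41.81) = 41.81
  E: 0 + 1(54.93) = 54.93
  B: 0 + 1(54.93) = 54.93
Total out = 400.4 kmol/h; y_B = 54.93 / 400.4 = 0.1372.

0.137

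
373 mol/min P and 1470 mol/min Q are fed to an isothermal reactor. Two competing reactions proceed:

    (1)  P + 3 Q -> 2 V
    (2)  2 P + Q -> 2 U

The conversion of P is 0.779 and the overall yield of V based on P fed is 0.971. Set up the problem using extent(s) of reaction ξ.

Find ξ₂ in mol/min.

ξ₂ = 54.7 mol/min

Yield of V: 2ξ₁ / 373 = 0.971 → ξ₁ = 181.1 mol/min.
Conversion of P: 1ξ₁ + 2ξ₂ = 0.779 × 373 = 290.6 → ξ₂ = 54.74 mol/min.
Outlet amounts (n = n₀ + Σ ν·ξ):
  P: 373 − 1(181.1) − 2(54.74) = 82.43
  Q: 1470 − 3(181.1) − 1(54.74) = 872
  V: 0 + 2(181.1) = 362.2
  U: 0 + 2(54.74) = 109.5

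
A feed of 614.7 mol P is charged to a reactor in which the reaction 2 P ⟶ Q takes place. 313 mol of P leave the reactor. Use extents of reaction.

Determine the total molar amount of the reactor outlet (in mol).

For P: n = n₀ − 2ξ → 313 = 614.7 − 2ξ, giving ξ = 150.9 mol.
Outlet amounts (n = n₀ + ν ξ):
  P: 614.7 − 2(150.9) = 313
  Q: 0 + 1(150.9) = 150.9
Total out = 313 + 150.9 = 463.9 mol.

464 mol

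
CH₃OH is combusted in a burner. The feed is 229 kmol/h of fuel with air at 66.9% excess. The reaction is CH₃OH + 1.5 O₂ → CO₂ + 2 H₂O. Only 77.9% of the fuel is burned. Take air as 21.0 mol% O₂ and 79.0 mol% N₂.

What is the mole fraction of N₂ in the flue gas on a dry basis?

0.801

Stoichiometric O₂ = 1.5 × 229 = 343.5 kmol/h; O₂ fed = 343.5 × 1.669 = 573.3 kmol/h.
N₂ fed = 573.3 × 79/21 = 2157 kmol/h.
Fuel reacted = 0.779 × 229 → ξ = 178.4 kmol/h.
Outlet (n = n₀ + ν ξ):
  CH₃OH: 229 − 1(178.4) = 50.61
  O₂: 573.3 − 1.5(178.4) = 305.7
  N₂: 2157 (inert)
  CO₂: 0 + 1(178.4) = 178.4
  H₂O: 0 + 2(178.4) = 356.8
Dry total = 2691 kmol/h; y_N₂ (dry) = 2157 / 2691 = 0.8013.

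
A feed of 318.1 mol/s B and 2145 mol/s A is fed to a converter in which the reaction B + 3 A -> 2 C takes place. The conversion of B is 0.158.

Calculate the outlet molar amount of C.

B reacted = 0.158 × 318.1 = 50.26 mol/s; ν_B = −1, so ξ = 50.26/1 = 50.26 mol/s.
Outlet amounts (n = n₀ + ν ξ):
  B: 318.1 − 1(50.26) = 267.8
  A: 2145 − 3(50.26) = 1994
  C: 0 + 2(50.26) = 100.5

101 mol/s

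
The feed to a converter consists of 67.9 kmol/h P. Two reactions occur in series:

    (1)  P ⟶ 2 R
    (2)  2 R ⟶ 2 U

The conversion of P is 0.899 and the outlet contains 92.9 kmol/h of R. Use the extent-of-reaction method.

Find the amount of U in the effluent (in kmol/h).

Conversion of P: P consumed = 1ξ₁ = 0.899 × 67.9 → ξ₁ = 61.04 kmol/h.
R balance: n_R = 0 + 2ξ₁ − 2ξ₂ = 92.9 → ξ₂ = (2·61.04 − 92.9)/2 = 14.59 kmol/h.
Outlet amounts (n = n₀ + Σ ν·ξ):
  P: 67.9 − 1(61.04) = 6.858
  R: 0 + 2(61.04) − 2(14.59) = 92.9
  U: 0 + 2(14.59) = 29.18

29.2 kmol/h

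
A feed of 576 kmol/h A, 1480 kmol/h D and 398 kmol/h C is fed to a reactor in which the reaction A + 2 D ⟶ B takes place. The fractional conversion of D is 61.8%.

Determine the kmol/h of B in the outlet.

D reacted = 0.618 × 1480 = 914.6 kmol/h; ν_D = −2, so ξ = 914.6/2 = 457.3 kmol/h.
Outlet amounts (n = n₀ + ν ξ):
  A: 576 − 1(457.3) = 118.7
  D: 1480 − 2(457.3) = 565.4
  B: 0 + 1(457.3) = 457.3
  C: 398 (inert)

457 kmol/h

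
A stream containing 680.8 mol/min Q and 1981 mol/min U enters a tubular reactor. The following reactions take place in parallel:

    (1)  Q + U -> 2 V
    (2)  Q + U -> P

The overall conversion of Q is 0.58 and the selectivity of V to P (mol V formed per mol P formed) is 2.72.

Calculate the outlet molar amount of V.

Conversion of Q: Q consumed = 0.58 × 680.8 = 394.9 mol/min = 1ξ₁ + 1ξ₂.
Selectivity: 2ξ₁ / (1ξ₂) = 2.72 → ξ₁ = 1.36 ξ₂.
Substitute: (1·1.36 + 1) ξ₂ = 394.9 → ξ₂ = 167.3 mol/min, ξ₁ = 227.5 mol/min.
Outlet amounts (n = n₀ + Σ ν·ξ):
  Q: 680.8 − 1(227.5) − 1(167.3) = 285.9
  U: 1981 − 1(227.5) − 1(167.3) = 1586
  V: 0 + 2(227.5) = 455.1
  P: 0 + 1(167.3) = 167.3

455 mol/min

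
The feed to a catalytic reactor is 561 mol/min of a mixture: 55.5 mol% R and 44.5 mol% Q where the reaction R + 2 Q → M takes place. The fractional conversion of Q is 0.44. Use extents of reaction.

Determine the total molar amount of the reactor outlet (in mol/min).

Q reacted = 0.44 × 249.6 = 109.8 mol/min; ν_Q = −2, so ξ = 109.8/2 = 54.92 mol/min.
Outlet amounts (n = n₀ + ν ξ):
  R: 311.4 − 1(54.92) = 256.4
  Q: 249.6 − 2(54.92) = 139.8
  M: 0 + 1(54.92) = 54.92
Total out = 256.4 + 139.8 + 54.92 = 451.2 mol/min.

451 mol/min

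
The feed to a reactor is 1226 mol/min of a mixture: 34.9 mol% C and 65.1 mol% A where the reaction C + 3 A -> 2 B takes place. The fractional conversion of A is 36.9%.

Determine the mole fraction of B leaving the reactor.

0.191

A reacted = 0.369 × 798.1 = 294.5 mol/min; ν_A = −3, so ξ = 294.5/3 = 98.17 mol/min.
Outlet amounts (n = n₀ + ν ξ):
  C: 427.9 − 1(98.17) = 329.7
  A: 798.1 − 3(98.17) = 503.6
  B: 0 + 2(98.17) = 196.3
Total out = 1030 mol/min; y_B = 196.3 / 1030 = 0.1907.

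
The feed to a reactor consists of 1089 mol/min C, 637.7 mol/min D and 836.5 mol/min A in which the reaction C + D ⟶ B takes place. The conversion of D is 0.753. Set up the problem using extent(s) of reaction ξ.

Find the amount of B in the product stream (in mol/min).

D reacted = 0.753 × 637.7 = 480.2 mol/min; ν_D = −1, so ξ = 480.2/1 = 480.2 mol/min.
Outlet amounts (n = n₀ + ν ξ):
  C: 1089 − 1(480.2) = 608.8
  D: 637.7 − 1(480.2) = 157.5
  B: 0 + 1(480.2) = 480.2
  A: 836.5 (inert)

480 mol/min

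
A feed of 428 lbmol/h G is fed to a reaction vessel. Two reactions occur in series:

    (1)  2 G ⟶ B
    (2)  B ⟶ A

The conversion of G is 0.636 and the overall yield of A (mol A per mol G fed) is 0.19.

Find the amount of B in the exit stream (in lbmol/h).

54.8 lbmol/h

Conversion of G: G consumed = 2ξ₁ = 0.636 × 428 → ξ₁ = 136.1 lbmol/h.
Yield of A: 1ξ₂ / 428 = 0.19 → ξ₂ = 81.32 lbmol/h.
Outlet amounts (n = n₀ + Σ ν·ξ):
  G: 428 − 2(136.1) = 155.8
  B: 0 + 1(136.1) − 1(81.32) = 54.78
  A: 0 + 1(81.32) = 81.32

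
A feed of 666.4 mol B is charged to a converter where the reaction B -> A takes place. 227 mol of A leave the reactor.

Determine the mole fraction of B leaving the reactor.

For A: n = n₀ + 1ξ → 227 = 0 + 1ξ, giving ξ = 227 mol.
Outlet amounts (n = n₀ + ν ξ):
  B: 666.4 − 1(227) = 439.4
  A: 0 + 1(227) = 227
Total out = 666.4 mol; y_B = 439.4 / 666.4 = 0.6594.

0.659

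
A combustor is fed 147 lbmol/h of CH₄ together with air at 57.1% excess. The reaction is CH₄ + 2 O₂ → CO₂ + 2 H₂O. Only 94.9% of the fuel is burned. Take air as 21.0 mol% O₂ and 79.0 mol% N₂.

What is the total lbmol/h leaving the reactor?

2350 lbmol/h

Stoichiometric O₂ = 2 × 147 = 294 lbmol/h; O₂ fed = 294 × 1.571 = 461.9 lbmol/h.
N₂ fed = 461.9 × 79/21 = 1738 lbmol/h.
Fuel reacted = 0.949 × 147 → ξ = 139.5 lbmol/h.
Outlet (n = n₀ + ν ξ):
  CH₄: 147 − 1(139.5) = 7.497
  O₂: 461.9 − 2(139.5) = 182.9
  N₂: 1738 (inert)
  CO₂: 0 + 1(139.5) = 139.5
  H₂O: 0 + 2(139.5) = 279
Total out = 7.497 + 182.9 + 1738 + 139.5 + 279 = 2346 lbmol/h.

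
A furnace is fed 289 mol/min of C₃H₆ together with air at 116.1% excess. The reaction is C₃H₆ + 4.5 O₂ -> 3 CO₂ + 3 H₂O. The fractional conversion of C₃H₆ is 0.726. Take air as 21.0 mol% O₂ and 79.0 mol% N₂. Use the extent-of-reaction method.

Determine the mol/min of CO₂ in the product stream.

629 mol/min

Stoichiometric O₂ = 4.5 × 289 = 1300 mol/min; O₂ fed = 1300 × 2.161 = 2810 mol/min.
N₂ fed = 2810 × 79/21 = 10570 mol/min.
Fuel reacted = 0.726 × 289 → ξ = 209.8 mol/min.
Outlet (n = n₀ + ν ξ):
  C₃H₆: 289 − 1(209.8) = 79.19
  O₂: 2810 − 4.5(209.8) = 1866
  N₂: 10570 (inert)
  CO₂: 0 + 3(209.8) = 629.4
  H₂O: 0 + 3(209.8) = 629.4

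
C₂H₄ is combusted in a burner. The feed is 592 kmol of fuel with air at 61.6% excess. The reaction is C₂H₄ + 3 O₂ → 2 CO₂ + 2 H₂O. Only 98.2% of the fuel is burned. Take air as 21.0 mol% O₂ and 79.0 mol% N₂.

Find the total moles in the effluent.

14300 kmol

Stoichiometric O₂ = 3 × 592 = 1776 kmol; O₂ fed = 1776 × 1.616 = 2870 kmol.
N₂ fed = 2870 × 79/21 = 10800 kmol.
Fuel reacted = 0.982 × 592 → ξ = 581.3 kmol.
Outlet (n = n₀ + ν ξ):
  C₂H₄: 592 − 1(581.3) = 10.66
  O₂: 2870 − 3(581.3) = 1126
  N₂: 10800 (inert)
  CO₂: 0 + 2(581.3) = 1163
  H₂O: 0 + 2(581.3) = 1163
Total out = 10.66 + 1126 + 10800 + 1163 + 1163 = 14260 kmol.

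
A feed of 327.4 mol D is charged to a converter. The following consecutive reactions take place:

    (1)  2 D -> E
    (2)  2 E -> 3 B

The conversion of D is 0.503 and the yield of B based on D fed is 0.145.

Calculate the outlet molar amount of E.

50.7 mol

Conversion of D: D consumed = 2ξ₁ = 0.503 × 327.4 → ξ₁ = 82.34 mol.
Yield of B: 3ξ₂ / 327.4 = 0.145 → ξ₂ = 15.82 mol.
Outlet amounts (n = n₀ + Σ ν·ξ):
  D: 327.4 − 2(82.34) = 162.7
  E: 0 + 1(82.34) − 2(15.82) = 50.69
  B: 0 + 3(15.82) = 47.47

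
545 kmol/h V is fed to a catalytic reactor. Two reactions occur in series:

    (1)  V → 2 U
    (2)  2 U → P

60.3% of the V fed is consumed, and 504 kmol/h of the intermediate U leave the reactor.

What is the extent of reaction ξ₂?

Conversion of V: V consumed = 1ξ₁ = 0.603 × 545 → ξ₁ = 328.6 kmol/h.
U balance: n_U = 0 + 2ξ₁ − 2ξ₂ = 504 → ξ₂ = (2·328.6 − 504)/2 = 76.63 kmol/h.
Outlet amounts (n = n₀ + Σ ν·ξ):
  V: 545 − 1(328.6) = 216.4
  U: 0 + 2(328.6) − 2(76.63) = 504
  P: 0 + 1(76.63) = 76.63

ξ₂ = 76.6 kmol/h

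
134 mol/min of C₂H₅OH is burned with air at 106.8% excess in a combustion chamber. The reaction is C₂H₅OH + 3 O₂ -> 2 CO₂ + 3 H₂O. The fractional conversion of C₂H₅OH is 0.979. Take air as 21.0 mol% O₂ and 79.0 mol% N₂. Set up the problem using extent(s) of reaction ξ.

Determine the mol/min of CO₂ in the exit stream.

262 mol/min

Stoichiometric O₂ = 3 × 134 = 402 mol/min; O₂ fed = 402 × 2.068 = 831.3 mol/min.
N₂ fed = 831.3 × 79/21 = 3127 mol/min.
Fuel reacted = 0.979 × 134 → ξ = 131.2 mol/min.
Outlet (n = n₀ + ν ξ):
  C₂H₅OH: 134 − 1(131.2) = 2.814
  O₂: 831.3 − 3(131.2) = 437.8
  N₂: 3127 (inert)
  CO₂: 0 + 2(131.2) = 262.4
  H₂O: 0 + 3(131.2) = 393.6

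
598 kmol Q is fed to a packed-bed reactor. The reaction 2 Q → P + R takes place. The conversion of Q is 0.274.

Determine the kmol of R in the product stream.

Q reacted = 0.274 × 598 = 163.9 kmol; ν_Q = −2, so ξ = 163.9/2 = 81.93 kmol.
Outlet amounts (n = n₀ + ν ξ):
  Q: 598 − 2(81.93) = 434.1
  P: 0 + 1(81.93) = 81.93
  R: 0 + 1(81.93) = 81.93

81.9 kmol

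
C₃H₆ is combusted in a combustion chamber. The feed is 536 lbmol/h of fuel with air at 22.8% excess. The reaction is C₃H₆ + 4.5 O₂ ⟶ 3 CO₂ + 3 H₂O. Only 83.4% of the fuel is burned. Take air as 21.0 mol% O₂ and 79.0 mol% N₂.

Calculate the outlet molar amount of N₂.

11100 lbmol/h

Stoichiometric O₂ = 4.5 × 536 = 2412 lbmol/h; O₂ fed = 2412 × 1.228 = 2962 lbmol/h.
N₂ fed = 2962 × 79/21 = 11140 lbmol/h.
Fuel reacted = 0.834 × 536 → ξ = 447 lbmol/h.
Outlet (n = n₀ + ν ξ):
  C₃H₆: 536 − 1(447) = 88.98
  O₂: 2962 − 4.5(447) = 950.3
  N₂: 11140 (inert)
  CO₂: 0 + 3(447) = 1341
  H₂O: 0 + 3(447) = 1341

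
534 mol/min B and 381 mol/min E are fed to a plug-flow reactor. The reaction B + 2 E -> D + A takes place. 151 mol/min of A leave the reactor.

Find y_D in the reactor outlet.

For A: n = n₀ + 1ξ → 151 = 0 + 1ξ, giving ξ = 151 mol/min.
Outlet amounts (n = n₀ + ν ξ):
  B: 534 − 1(151) = 383
  E: 381 − 2(151) = 79
  D: 0 + 1(151) = 151
  A: 0 + 1(151) = 151
Total out = 764 mol/min; y_D = 151 / 764 = 0.1976.

0.198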